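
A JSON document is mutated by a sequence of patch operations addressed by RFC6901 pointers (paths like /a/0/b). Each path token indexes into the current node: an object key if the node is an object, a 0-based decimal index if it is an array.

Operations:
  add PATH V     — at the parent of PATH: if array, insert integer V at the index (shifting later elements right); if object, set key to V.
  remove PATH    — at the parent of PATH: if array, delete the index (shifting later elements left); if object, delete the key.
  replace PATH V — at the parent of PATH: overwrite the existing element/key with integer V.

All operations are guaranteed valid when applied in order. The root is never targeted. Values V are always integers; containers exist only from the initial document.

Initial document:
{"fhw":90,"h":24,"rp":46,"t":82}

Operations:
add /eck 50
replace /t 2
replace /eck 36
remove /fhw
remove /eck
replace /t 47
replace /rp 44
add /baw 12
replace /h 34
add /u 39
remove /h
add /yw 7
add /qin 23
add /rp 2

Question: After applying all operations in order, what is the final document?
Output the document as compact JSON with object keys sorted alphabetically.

Answer: {"baw":12,"qin":23,"rp":2,"t":47,"u":39,"yw":7}

Derivation:
After op 1 (add /eck 50): {"eck":50,"fhw":90,"h":24,"rp":46,"t":82}
After op 2 (replace /t 2): {"eck":50,"fhw":90,"h":24,"rp":46,"t":2}
After op 3 (replace /eck 36): {"eck":36,"fhw":90,"h":24,"rp":46,"t":2}
After op 4 (remove /fhw): {"eck":36,"h":24,"rp":46,"t":2}
After op 5 (remove /eck): {"h":24,"rp":46,"t":2}
After op 6 (replace /t 47): {"h":24,"rp":46,"t":47}
After op 7 (replace /rp 44): {"h":24,"rp":44,"t":47}
After op 8 (add /baw 12): {"baw":12,"h":24,"rp":44,"t":47}
After op 9 (replace /h 34): {"baw":12,"h":34,"rp":44,"t":47}
After op 10 (add /u 39): {"baw":12,"h":34,"rp":44,"t":47,"u":39}
After op 11 (remove /h): {"baw":12,"rp":44,"t":47,"u":39}
After op 12 (add /yw 7): {"baw":12,"rp":44,"t":47,"u":39,"yw":7}
After op 13 (add /qin 23): {"baw":12,"qin":23,"rp":44,"t":47,"u":39,"yw":7}
After op 14 (add /rp 2): {"baw":12,"qin":23,"rp":2,"t":47,"u":39,"yw":7}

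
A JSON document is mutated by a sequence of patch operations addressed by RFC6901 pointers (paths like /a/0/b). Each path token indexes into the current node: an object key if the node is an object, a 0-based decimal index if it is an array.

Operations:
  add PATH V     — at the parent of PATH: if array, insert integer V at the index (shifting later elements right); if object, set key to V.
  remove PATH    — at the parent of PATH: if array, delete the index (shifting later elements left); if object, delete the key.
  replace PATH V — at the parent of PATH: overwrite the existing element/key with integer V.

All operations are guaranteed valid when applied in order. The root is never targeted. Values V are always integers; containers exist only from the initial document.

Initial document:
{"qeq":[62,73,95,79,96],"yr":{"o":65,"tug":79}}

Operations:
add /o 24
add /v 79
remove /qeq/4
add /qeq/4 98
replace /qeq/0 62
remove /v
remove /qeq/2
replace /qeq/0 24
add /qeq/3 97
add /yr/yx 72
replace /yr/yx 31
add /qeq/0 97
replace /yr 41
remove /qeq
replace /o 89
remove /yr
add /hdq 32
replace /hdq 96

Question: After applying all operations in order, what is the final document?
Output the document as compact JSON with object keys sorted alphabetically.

After op 1 (add /o 24): {"o":24,"qeq":[62,73,95,79,96],"yr":{"o":65,"tug":79}}
After op 2 (add /v 79): {"o":24,"qeq":[62,73,95,79,96],"v":79,"yr":{"o":65,"tug":79}}
After op 3 (remove /qeq/4): {"o":24,"qeq":[62,73,95,79],"v":79,"yr":{"o":65,"tug":79}}
After op 4 (add /qeq/4 98): {"o":24,"qeq":[62,73,95,79,98],"v":79,"yr":{"o":65,"tug":79}}
After op 5 (replace /qeq/0 62): {"o":24,"qeq":[62,73,95,79,98],"v":79,"yr":{"o":65,"tug":79}}
After op 6 (remove /v): {"o":24,"qeq":[62,73,95,79,98],"yr":{"o":65,"tug":79}}
After op 7 (remove /qeq/2): {"o":24,"qeq":[62,73,79,98],"yr":{"o":65,"tug":79}}
After op 8 (replace /qeq/0 24): {"o":24,"qeq":[24,73,79,98],"yr":{"o":65,"tug":79}}
After op 9 (add /qeq/3 97): {"o":24,"qeq":[24,73,79,97,98],"yr":{"o":65,"tug":79}}
After op 10 (add /yr/yx 72): {"o":24,"qeq":[24,73,79,97,98],"yr":{"o":65,"tug":79,"yx":72}}
After op 11 (replace /yr/yx 31): {"o":24,"qeq":[24,73,79,97,98],"yr":{"o":65,"tug":79,"yx":31}}
After op 12 (add /qeq/0 97): {"o":24,"qeq":[97,24,73,79,97,98],"yr":{"o":65,"tug":79,"yx":31}}
After op 13 (replace /yr 41): {"o":24,"qeq":[97,24,73,79,97,98],"yr":41}
After op 14 (remove /qeq): {"o":24,"yr":41}
After op 15 (replace /o 89): {"o":89,"yr":41}
After op 16 (remove /yr): {"o":89}
After op 17 (add /hdq 32): {"hdq":32,"o":89}
After op 18 (replace /hdq 96): {"hdq":96,"o":89}

Answer: {"hdq":96,"o":89}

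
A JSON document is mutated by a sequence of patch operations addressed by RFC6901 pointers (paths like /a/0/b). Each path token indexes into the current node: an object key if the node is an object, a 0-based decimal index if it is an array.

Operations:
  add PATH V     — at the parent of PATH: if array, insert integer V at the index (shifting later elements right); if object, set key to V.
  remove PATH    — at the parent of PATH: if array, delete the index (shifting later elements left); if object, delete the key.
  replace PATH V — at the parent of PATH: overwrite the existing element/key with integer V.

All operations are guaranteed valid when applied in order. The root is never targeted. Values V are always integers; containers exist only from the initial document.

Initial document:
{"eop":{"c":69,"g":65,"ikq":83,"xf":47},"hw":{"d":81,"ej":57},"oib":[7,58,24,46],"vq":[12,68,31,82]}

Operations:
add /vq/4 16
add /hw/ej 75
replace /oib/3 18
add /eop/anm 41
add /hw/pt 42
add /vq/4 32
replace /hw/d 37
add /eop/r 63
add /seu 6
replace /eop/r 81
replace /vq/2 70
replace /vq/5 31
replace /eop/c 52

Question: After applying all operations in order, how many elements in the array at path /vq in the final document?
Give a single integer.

After op 1 (add /vq/4 16): {"eop":{"c":69,"g":65,"ikq":83,"xf":47},"hw":{"d":81,"ej":57},"oib":[7,58,24,46],"vq":[12,68,31,82,16]}
After op 2 (add /hw/ej 75): {"eop":{"c":69,"g":65,"ikq":83,"xf":47},"hw":{"d":81,"ej":75},"oib":[7,58,24,46],"vq":[12,68,31,82,16]}
After op 3 (replace /oib/3 18): {"eop":{"c":69,"g":65,"ikq":83,"xf":47},"hw":{"d":81,"ej":75},"oib":[7,58,24,18],"vq":[12,68,31,82,16]}
After op 4 (add /eop/anm 41): {"eop":{"anm":41,"c":69,"g":65,"ikq":83,"xf":47},"hw":{"d":81,"ej":75},"oib":[7,58,24,18],"vq":[12,68,31,82,16]}
After op 5 (add /hw/pt 42): {"eop":{"anm":41,"c":69,"g":65,"ikq":83,"xf":47},"hw":{"d":81,"ej":75,"pt":42},"oib":[7,58,24,18],"vq":[12,68,31,82,16]}
After op 6 (add /vq/4 32): {"eop":{"anm":41,"c":69,"g":65,"ikq":83,"xf":47},"hw":{"d":81,"ej":75,"pt":42},"oib":[7,58,24,18],"vq":[12,68,31,82,32,16]}
After op 7 (replace /hw/d 37): {"eop":{"anm":41,"c":69,"g":65,"ikq":83,"xf":47},"hw":{"d":37,"ej":75,"pt":42},"oib":[7,58,24,18],"vq":[12,68,31,82,32,16]}
After op 8 (add /eop/r 63): {"eop":{"anm":41,"c":69,"g":65,"ikq":83,"r":63,"xf":47},"hw":{"d":37,"ej":75,"pt":42},"oib":[7,58,24,18],"vq":[12,68,31,82,32,16]}
After op 9 (add /seu 6): {"eop":{"anm":41,"c":69,"g":65,"ikq":83,"r":63,"xf":47},"hw":{"d":37,"ej":75,"pt":42},"oib":[7,58,24,18],"seu":6,"vq":[12,68,31,82,32,16]}
After op 10 (replace /eop/r 81): {"eop":{"anm":41,"c":69,"g":65,"ikq":83,"r":81,"xf":47},"hw":{"d":37,"ej":75,"pt":42},"oib":[7,58,24,18],"seu":6,"vq":[12,68,31,82,32,16]}
After op 11 (replace /vq/2 70): {"eop":{"anm":41,"c":69,"g":65,"ikq":83,"r":81,"xf":47},"hw":{"d":37,"ej":75,"pt":42},"oib":[7,58,24,18],"seu":6,"vq":[12,68,70,82,32,16]}
After op 12 (replace /vq/5 31): {"eop":{"anm":41,"c":69,"g":65,"ikq":83,"r":81,"xf":47},"hw":{"d":37,"ej":75,"pt":42},"oib":[7,58,24,18],"seu":6,"vq":[12,68,70,82,32,31]}
After op 13 (replace /eop/c 52): {"eop":{"anm":41,"c":52,"g":65,"ikq":83,"r":81,"xf":47},"hw":{"d":37,"ej":75,"pt":42},"oib":[7,58,24,18],"seu":6,"vq":[12,68,70,82,32,31]}
Size at path /vq: 6

Answer: 6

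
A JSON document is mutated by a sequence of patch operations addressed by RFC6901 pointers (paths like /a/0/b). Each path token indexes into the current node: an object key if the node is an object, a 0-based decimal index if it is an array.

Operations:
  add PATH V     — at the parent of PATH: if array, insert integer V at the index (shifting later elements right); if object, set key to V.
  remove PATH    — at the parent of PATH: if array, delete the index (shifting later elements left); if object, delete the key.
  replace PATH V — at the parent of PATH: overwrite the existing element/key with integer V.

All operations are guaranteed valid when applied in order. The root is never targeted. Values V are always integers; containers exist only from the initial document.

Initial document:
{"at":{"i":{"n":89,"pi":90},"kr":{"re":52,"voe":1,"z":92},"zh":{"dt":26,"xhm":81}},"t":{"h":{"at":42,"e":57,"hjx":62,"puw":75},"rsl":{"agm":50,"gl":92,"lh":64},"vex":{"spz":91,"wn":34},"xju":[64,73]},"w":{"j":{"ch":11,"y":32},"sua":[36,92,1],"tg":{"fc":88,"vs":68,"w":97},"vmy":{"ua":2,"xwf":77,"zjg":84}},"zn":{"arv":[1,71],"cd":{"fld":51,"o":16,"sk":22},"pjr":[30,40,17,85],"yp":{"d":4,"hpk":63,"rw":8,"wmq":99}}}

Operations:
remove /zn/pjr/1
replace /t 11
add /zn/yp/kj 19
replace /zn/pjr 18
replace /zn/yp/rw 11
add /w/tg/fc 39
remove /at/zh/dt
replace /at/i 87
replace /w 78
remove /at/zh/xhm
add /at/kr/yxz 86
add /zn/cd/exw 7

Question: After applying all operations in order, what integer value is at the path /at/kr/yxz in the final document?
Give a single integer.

Answer: 86

Derivation:
After op 1 (remove /zn/pjr/1): {"at":{"i":{"n":89,"pi":90},"kr":{"re":52,"voe":1,"z":92},"zh":{"dt":26,"xhm":81}},"t":{"h":{"at":42,"e":57,"hjx":62,"puw":75},"rsl":{"agm":50,"gl":92,"lh":64},"vex":{"spz":91,"wn":34},"xju":[64,73]},"w":{"j":{"ch":11,"y":32},"sua":[36,92,1],"tg":{"fc":88,"vs":68,"w":97},"vmy":{"ua":2,"xwf":77,"zjg":84}},"zn":{"arv":[1,71],"cd":{"fld":51,"o":16,"sk":22},"pjr":[30,17,85],"yp":{"d":4,"hpk":63,"rw":8,"wmq":99}}}
After op 2 (replace /t 11): {"at":{"i":{"n":89,"pi":90},"kr":{"re":52,"voe":1,"z":92},"zh":{"dt":26,"xhm":81}},"t":11,"w":{"j":{"ch":11,"y":32},"sua":[36,92,1],"tg":{"fc":88,"vs":68,"w":97},"vmy":{"ua":2,"xwf":77,"zjg":84}},"zn":{"arv":[1,71],"cd":{"fld":51,"o":16,"sk":22},"pjr":[30,17,85],"yp":{"d":4,"hpk":63,"rw":8,"wmq":99}}}
After op 3 (add /zn/yp/kj 19): {"at":{"i":{"n":89,"pi":90},"kr":{"re":52,"voe":1,"z":92},"zh":{"dt":26,"xhm":81}},"t":11,"w":{"j":{"ch":11,"y":32},"sua":[36,92,1],"tg":{"fc":88,"vs":68,"w":97},"vmy":{"ua":2,"xwf":77,"zjg":84}},"zn":{"arv":[1,71],"cd":{"fld":51,"o":16,"sk":22},"pjr":[30,17,85],"yp":{"d":4,"hpk":63,"kj":19,"rw":8,"wmq":99}}}
After op 4 (replace /zn/pjr 18): {"at":{"i":{"n":89,"pi":90},"kr":{"re":52,"voe":1,"z":92},"zh":{"dt":26,"xhm":81}},"t":11,"w":{"j":{"ch":11,"y":32},"sua":[36,92,1],"tg":{"fc":88,"vs":68,"w":97},"vmy":{"ua":2,"xwf":77,"zjg":84}},"zn":{"arv":[1,71],"cd":{"fld":51,"o":16,"sk":22},"pjr":18,"yp":{"d":4,"hpk":63,"kj":19,"rw":8,"wmq":99}}}
After op 5 (replace /zn/yp/rw 11): {"at":{"i":{"n":89,"pi":90},"kr":{"re":52,"voe":1,"z":92},"zh":{"dt":26,"xhm":81}},"t":11,"w":{"j":{"ch":11,"y":32},"sua":[36,92,1],"tg":{"fc":88,"vs":68,"w":97},"vmy":{"ua":2,"xwf":77,"zjg":84}},"zn":{"arv":[1,71],"cd":{"fld":51,"o":16,"sk":22},"pjr":18,"yp":{"d":4,"hpk":63,"kj":19,"rw":11,"wmq":99}}}
After op 6 (add /w/tg/fc 39): {"at":{"i":{"n":89,"pi":90},"kr":{"re":52,"voe":1,"z":92},"zh":{"dt":26,"xhm":81}},"t":11,"w":{"j":{"ch":11,"y":32},"sua":[36,92,1],"tg":{"fc":39,"vs":68,"w":97},"vmy":{"ua":2,"xwf":77,"zjg":84}},"zn":{"arv":[1,71],"cd":{"fld":51,"o":16,"sk":22},"pjr":18,"yp":{"d":4,"hpk":63,"kj":19,"rw":11,"wmq":99}}}
After op 7 (remove /at/zh/dt): {"at":{"i":{"n":89,"pi":90},"kr":{"re":52,"voe":1,"z":92},"zh":{"xhm":81}},"t":11,"w":{"j":{"ch":11,"y":32},"sua":[36,92,1],"tg":{"fc":39,"vs":68,"w":97},"vmy":{"ua":2,"xwf":77,"zjg":84}},"zn":{"arv":[1,71],"cd":{"fld":51,"o":16,"sk":22},"pjr":18,"yp":{"d":4,"hpk":63,"kj":19,"rw":11,"wmq":99}}}
After op 8 (replace /at/i 87): {"at":{"i":87,"kr":{"re":52,"voe":1,"z":92},"zh":{"xhm":81}},"t":11,"w":{"j":{"ch":11,"y":32},"sua":[36,92,1],"tg":{"fc":39,"vs":68,"w":97},"vmy":{"ua":2,"xwf":77,"zjg":84}},"zn":{"arv":[1,71],"cd":{"fld":51,"o":16,"sk":22},"pjr":18,"yp":{"d":4,"hpk":63,"kj":19,"rw":11,"wmq":99}}}
After op 9 (replace /w 78): {"at":{"i":87,"kr":{"re":52,"voe":1,"z":92},"zh":{"xhm":81}},"t":11,"w":78,"zn":{"arv":[1,71],"cd":{"fld":51,"o":16,"sk":22},"pjr":18,"yp":{"d":4,"hpk":63,"kj":19,"rw":11,"wmq":99}}}
After op 10 (remove /at/zh/xhm): {"at":{"i":87,"kr":{"re":52,"voe":1,"z":92},"zh":{}},"t":11,"w":78,"zn":{"arv":[1,71],"cd":{"fld":51,"o":16,"sk":22},"pjr":18,"yp":{"d":4,"hpk":63,"kj":19,"rw":11,"wmq":99}}}
After op 11 (add /at/kr/yxz 86): {"at":{"i":87,"kr":{"re":52,"voe":1,"yxz":86,"z":92},"zh":{}},"t":11,"w":78,"zn":{"arv":[1,71],"cd":{"fld":51,"o":16,"sk":22},"pjr":18,"yp":{"d":4,"hpk":63,"kj":19,"rw":11,"wmq":99}}}
After op 12 (add /zn/cd/exw 7): {"at":{"i":87,"kr":{"re":52,"voe":1,"yxz":86,"z":92},"zh":{}},"t":11,"w":78,"zn":{"arv":[1,71],"cd":{"exw":7,"fld":51,"o":16,"sk":22},"pjr":18,"yp":{"d":4,"hpk":63,"kj":19,"rw":11,"wmq":99}}}
Value at /at/kr/yxz: 86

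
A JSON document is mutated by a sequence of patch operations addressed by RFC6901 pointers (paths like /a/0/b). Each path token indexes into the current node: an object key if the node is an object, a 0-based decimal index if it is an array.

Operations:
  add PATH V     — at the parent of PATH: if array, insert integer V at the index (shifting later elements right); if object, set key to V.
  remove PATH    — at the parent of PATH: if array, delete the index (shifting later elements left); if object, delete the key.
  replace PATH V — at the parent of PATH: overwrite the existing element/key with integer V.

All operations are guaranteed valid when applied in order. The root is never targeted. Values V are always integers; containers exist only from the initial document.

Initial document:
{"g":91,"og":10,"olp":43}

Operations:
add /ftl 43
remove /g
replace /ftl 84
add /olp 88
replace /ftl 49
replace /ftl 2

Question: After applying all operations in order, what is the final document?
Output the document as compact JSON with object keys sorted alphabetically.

Answer: {"ftl":2,"og":10,"olp":88}

Derivation:
After op 1 (add /ftl 43): {"ftl":43,"g":91,"og":10,"olp":43}
After op 2 (remove /g): {"ftl":43,"og":10,"olp":43}
After op 3 (replace /ftl 84): {"ftl":84,"og":10,"olp":43}
After op 4 (add /olp 88): {"ftl":84,"og":10,"olp":88}
After op 5 (replace /ftl 49): {"ftl":49,"og":10,"olp":88}
After op 6 (replace /ftl 2): {"ftl":2,"og":10,"olp":88}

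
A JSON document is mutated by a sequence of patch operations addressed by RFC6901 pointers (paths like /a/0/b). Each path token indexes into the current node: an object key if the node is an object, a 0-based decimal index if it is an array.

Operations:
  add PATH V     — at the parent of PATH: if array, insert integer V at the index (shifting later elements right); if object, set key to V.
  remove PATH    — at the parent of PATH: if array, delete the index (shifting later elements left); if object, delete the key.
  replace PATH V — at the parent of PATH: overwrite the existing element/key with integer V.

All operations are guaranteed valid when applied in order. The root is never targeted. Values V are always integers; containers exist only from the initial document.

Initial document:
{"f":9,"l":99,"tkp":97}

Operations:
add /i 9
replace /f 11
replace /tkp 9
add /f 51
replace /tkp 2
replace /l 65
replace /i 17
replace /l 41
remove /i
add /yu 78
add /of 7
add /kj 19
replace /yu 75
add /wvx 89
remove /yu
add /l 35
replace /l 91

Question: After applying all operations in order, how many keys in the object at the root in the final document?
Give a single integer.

After op 1 (add /i 9): {"f":9,"i":9,"l":99,"tkp":97}
After op 2 (replace /f 11): {"f":11,"i":9,"l":99,"tkp":97}
After op 3 (replace /tkp 9): {"f":11,"i":9,"l":99,"tkp":9}
After op 4 (add /f 51): {"f":51,"i":9,"l":99,"tkp":9}
After op 5 (replace /tkp 2): {"f":51,"i":9,"l":99,"tkp":2}
After op 6 (replace /l 65): {"f":51,"i":9,"l":65,"tkp":2}
After op 7 (replace /i 17): {"f":51,"i":17,"l":65,"tkp":2}
After op 8 (replace /l 41): {"f":51,"i":17,"l":41,"tkp":2}
After op 9 (remove /i): {"f":51,"l":41,"tkp":2}
After op 10 (add /yu 78): {"f":51,"l":41,"tkp":2,"yu":78}
After op 11 (add /of 7): {"f":51,"l":41,"of":7,"tkp":2,"yu":78}
After op 12 (add /kj 19): {"f":51,"kj":19,"l":41,"of":7,"tkp":2,"yu":78}
After op 13 (replace /yu 75): {"f":51,"kj":19,"l":41,"of":7,"tkp":2,"yu":75}
After op 14 (add /wvx 89): {"f":51,"kj":19,"l":41,"of":7,"tkp":2,"wvx":89,"yu":75}
After op 15 (remove /yu): {"f":51,"kj":19,"l":41,"of":7,"tkp":2,"wvx":89}
After op 16 (add /l 35): {"f":51,"kj":19,"l":35,"of":7,"tkp":2,"wvx":89}
After op 17 (replace /l 91): {"f":51,"kj":19,"l":91,"of":7,"tkp":2,"wvx":89}
Size at the root: 6

Answer: 6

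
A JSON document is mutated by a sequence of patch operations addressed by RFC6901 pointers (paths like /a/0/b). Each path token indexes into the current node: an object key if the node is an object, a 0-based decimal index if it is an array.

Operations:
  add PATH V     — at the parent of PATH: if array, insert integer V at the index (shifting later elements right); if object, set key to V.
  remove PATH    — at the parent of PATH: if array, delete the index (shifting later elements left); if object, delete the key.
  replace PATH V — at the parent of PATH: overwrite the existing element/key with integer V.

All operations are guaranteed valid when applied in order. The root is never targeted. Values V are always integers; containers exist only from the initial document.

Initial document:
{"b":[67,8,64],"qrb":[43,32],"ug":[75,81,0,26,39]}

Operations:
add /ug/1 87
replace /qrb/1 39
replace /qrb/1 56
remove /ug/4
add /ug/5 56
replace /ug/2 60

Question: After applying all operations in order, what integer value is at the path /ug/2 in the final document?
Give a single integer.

After op 1 (add /ug/1 87): {"b":[67,8,64],"qrb":[43,32],"ug":[75,87,81,0,26,39]}
After op 2 (replace /qrb/1 39): {"b":[67,8,64],"qrb":[43,39],"ug":[75,87,81,0,26,39]}
After op 3 (replace /qrb/1 56): {"b":[67,8,64],"qrb":[43,56],"ug":[75,87,81,0,26,39]}
After op 4 (remove /ug/4): {"b":[67,8,64],"qrb":[43,56],"ug":[75,87,81,0,39]}
After op 5 (add /ug/5 56): {"b":[67,8,64],"qrb":[43,56],"ug":[75,87,81,0,39,56]}
After op 6 (replace /ug/2 60): {"b":[67,8,64],"qrb":[43,56],"ug":[75,87,60,0,39,56]}
Value at /ug/2: 60

Answer: 60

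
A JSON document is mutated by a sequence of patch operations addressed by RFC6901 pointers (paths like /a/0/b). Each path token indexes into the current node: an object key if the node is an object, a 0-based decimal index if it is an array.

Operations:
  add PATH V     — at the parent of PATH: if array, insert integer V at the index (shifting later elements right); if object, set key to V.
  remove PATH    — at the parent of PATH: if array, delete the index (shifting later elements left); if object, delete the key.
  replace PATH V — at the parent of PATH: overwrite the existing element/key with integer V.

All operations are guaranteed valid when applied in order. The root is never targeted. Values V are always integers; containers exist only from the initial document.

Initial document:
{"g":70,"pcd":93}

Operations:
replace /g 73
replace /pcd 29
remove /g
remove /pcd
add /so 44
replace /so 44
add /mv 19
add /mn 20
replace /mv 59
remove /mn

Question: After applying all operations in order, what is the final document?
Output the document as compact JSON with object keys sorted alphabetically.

Answer: {"mv":59,"so":44}

Derivation:
After op 1 (replace /g 73): {"g":73,"pcd":93}
After op 2 (replace /pcd 29): {"g":73,"pcd":29}
After op 3 (remove /g): {"pcd":29}
After op 4 (remove /pcd): {}
After op 5 (add /so 44): {"so":44}
After op 6 (replace /so 44): {"so":44}
After op 7 (add /mv 19): {"mv":19,"so":44}
After op 8 (add /mn 20): {"mn":20,"mv":19,"so":44}
After op 9 (replace /mv 59): {"mn":20,"mv":59,"so":44}
After op 10 (remove /mn): {"mv":59,"so":44}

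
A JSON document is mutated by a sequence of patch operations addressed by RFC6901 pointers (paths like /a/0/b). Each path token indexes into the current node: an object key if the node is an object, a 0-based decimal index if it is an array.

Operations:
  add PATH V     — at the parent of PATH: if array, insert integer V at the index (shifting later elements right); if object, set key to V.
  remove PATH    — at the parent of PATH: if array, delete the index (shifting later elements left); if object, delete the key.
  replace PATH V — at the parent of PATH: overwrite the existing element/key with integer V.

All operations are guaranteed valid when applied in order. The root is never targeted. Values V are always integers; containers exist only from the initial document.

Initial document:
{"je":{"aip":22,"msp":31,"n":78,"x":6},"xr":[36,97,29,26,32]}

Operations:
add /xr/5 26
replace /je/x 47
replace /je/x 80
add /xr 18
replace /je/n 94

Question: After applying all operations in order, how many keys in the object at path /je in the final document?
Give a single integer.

After op 1 (add /xr/5 26): {"je":{"aip":22,"msp":31,"n":78,"x":6},"xr":[36,97,29,26,32,26]}
After op 2 (replace /je/x 47): {"je":{"aip":22,"msp":31,"n":78,"x":47},"xr":[36,97,29,26,32,26]}
After op 3 (replace /je/x 80): {"je":{"aip":22,"msp":31,"n":78,"x":80},"xr":[36,97,29,26,32,26]}
After op 4 (add /xr 18): {"je":{"aip":22,"msp":31,"n":78,"x":80},"xr":18}
After op 5 (replace /je/n 94): {"je":{"aip":22,"msp":31,"n":94,"x":80},"xr":18}
Size at path /je: 4

Answer: 4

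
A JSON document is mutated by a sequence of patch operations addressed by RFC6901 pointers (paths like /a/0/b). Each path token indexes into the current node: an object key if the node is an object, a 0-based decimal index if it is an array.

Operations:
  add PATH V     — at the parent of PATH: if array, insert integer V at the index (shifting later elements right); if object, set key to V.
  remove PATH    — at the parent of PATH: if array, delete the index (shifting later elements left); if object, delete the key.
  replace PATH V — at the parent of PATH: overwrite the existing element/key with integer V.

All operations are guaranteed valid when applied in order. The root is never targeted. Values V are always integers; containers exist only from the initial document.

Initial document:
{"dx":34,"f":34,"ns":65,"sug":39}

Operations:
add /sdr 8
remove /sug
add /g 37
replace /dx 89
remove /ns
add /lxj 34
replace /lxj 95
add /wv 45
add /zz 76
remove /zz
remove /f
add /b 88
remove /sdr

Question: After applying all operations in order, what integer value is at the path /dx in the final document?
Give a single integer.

Answer: 89

Derivation:
After op 1 (add /sdr 8): {"dx":34,"f":34,"ns":65,"sdr":8,"sug":39}
After op 2 (remove /sug): {"dx":34,"f":34,"ns":65,"sdr":8}
After op 3 (add /g 37): {"dx":34,"f":34,"g":37,"ns":65,"sdr":8}
After op 4 (replace /dx 89): {"dx":89,"f":34,"g":37,"ns":65,"sdr":8}
After op 5 (remove /ns): {"dx":89,"f":34,"g":37,"sdr":8}
After op 6 (add /lxj 34): {"dx":89,"f":34,"g":37,"lxj":34,"sdr":8}
After op 7 (replace /lxj 95): {"dx":89,"f":34,"g":37,"lxj":95,"sdr":8}
After op 8 (add /wv 45): {"dx":89,"f":34,"g":37,"lxj":95,"sdr":8,"wv":45}
After op 9 (add /zz 76): {"dx":89,"f":34,"g":37,"lxj":95,"sdr":8,"wv":45,"zz":76}
After op 10 (remove /zz): {"dx":89,"f":34,"g":37,"lxj":95,"sdr":8,"wv":45}
After op 11 (remove /f): {"dx":89,"g":37,"lxj":95,"sdr":8,"wv":45}
After op 12 (add /b 88): {"b":88,"dx":89,"g":37,"lxj":95,"sdr":8,"wv":45}
After op 13 (remove /sdr): {"b":88,"dx":89,"g":37,"lxj":95,"wv":45}
Value at /dx: 89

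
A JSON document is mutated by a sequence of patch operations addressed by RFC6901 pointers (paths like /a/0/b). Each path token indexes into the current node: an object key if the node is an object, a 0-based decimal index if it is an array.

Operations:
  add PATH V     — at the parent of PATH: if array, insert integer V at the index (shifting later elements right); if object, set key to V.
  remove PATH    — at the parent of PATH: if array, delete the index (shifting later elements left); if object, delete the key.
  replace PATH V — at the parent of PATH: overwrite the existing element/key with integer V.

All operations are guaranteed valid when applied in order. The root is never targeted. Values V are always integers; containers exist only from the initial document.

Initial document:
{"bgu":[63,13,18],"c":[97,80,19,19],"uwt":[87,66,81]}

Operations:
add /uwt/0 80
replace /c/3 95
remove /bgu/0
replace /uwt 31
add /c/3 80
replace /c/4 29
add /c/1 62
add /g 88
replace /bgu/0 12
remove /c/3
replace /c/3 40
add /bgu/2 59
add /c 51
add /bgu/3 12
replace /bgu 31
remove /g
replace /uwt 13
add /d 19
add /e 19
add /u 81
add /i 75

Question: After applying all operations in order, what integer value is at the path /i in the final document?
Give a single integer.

After op 1 (add /uwt/0 80): {"bgu":[63,13,18],"c":[97,80,19,19],"uwt":[80,87,66,81]}
After op 2 (replace /c/3 95): {"bgu":[63,13,18],"c":[97,80,19,95],"uwt":[80,87,66,81]}
After op 3 (remove /bgu/0): {"bgu":[13,18],"c":[97,80,19,95],"uwt":[80,87,66,81]}
After op 4 (replace /uwt 31): {"bgu":[13,18],"c":[97,80,19,95],"uwt":31}
After op 5 (add /c/3 80): {"bgu":[13,18],"c":[97,80,19,80,95],"uwt":31}
After op 6 (replace /c/4 29): {"bgu":[13,18],"c":[97,80,19,80,29],"uwt":31}
After op 7 (add /c/1 62): {"bgu":[13,18],"c":[97,62,80,19,80,29],"uwt":31}
After op 8 (add /g 88): {"bgu":[13,18],"c":[97,62,80,19,80,29],"g":88,"uwt":31}
After op 9 (replace /bgu/0 12): {"bgu":[12,18],"c":[97,62,80,19,80,29],"g":88,"uwt":31}
After op 10 (remove /c/3): {"bgu":[12,18],"c":[97,62,80,80,29],"g":88,"uwt":31}
After op 11 (replace /c/3 40): {"bgu":[12,18],"c":[97,62,80,40,29],"g":88,"uwt":31}
After op 12 (add /bgu/2 59): {"bgu":[12,18,59],"c":[97,62,80,40,29],"g":88,"uwt":31}
After op 13 (add /c 51): {"bgu":[12,18,59],"c":51,"g":88,"uwt":31}
After op 14 (add /bgu/3 12): {"bgu":[12,18,59,12],"c":51,"g":88,"uwt":31}
After op 15 (replace /bgu 31): {"bgu":31,"c":51,"g":88,"uwt":31}
After op 16 (remove /g): {"bgu":31,"c":51,"uwt":31}
After op 17 (replace /uwt 13): {"bgu":31,"c":51,"uwt":13}
After op 18 (add /d 19): {"bgu":31,"c":51,"d":19,"uwt":13}
After op 19 (add /e 19): {"bgu":31,"c":51,"d":19,"e":19,"uwt":13}
After op 20 (add /u 81): {"bgu":31,"c":51,"d":19,"e":19,"u":81,"uwt":13}
After op 21 (add /i 75): {"bgu":31,"c":51,"d":19,"e":19,"i":75,"u":81,"uwt":13}
Value at /i: 75

Answer: 75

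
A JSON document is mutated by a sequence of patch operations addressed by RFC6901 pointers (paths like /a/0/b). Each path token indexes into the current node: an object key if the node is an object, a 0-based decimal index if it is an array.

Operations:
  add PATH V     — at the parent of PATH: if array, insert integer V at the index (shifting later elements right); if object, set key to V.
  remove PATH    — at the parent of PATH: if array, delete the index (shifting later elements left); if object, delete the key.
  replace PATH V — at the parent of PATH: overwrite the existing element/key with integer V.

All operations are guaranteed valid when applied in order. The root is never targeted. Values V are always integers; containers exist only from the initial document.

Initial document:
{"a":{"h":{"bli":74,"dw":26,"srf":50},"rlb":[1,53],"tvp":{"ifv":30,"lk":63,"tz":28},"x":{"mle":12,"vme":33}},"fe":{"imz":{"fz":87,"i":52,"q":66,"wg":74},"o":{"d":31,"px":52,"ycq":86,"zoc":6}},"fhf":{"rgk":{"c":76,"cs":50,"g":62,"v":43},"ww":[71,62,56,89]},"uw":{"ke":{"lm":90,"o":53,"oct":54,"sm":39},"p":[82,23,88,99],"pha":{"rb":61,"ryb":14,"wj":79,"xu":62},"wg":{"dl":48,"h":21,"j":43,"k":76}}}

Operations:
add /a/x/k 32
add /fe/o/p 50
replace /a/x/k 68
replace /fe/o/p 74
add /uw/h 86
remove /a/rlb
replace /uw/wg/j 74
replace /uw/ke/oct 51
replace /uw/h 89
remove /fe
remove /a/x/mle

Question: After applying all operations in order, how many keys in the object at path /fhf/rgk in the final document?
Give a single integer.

Answer: 4

Derivation:
After op 1 (add /a/x/k 32): {"a":{"h":{"bli":74,"dw":26,"srf":50},"rlb":[1,53],"tvp":{"ifv":30,"lk":63,"tz":28},"x":{"k":32,"mle":12,"vme":33}},"fe":{"imz":{"fz":87,"i":52,"q":66,"wg":74},"o":{"d":31,"px":52,"ycq":86,"zoc":6}},"fhf":{"rgk":{"c":76,"cs":50,"g":62,"v":43},"ww":[71,62,56,89]},"uw":{"ke":{"lm":90,"o":53,"oct":54,"sm":39},"p":[82,23,88,99],"pha":{"rb":61,"ryb":14,"wj":79,"xu":62},"wg":{"dl":48,"h":21,"j":43,"k":76}}}
After op 2 (add /fe/o/p 50): {"a":{"h":{"bli":74,"dw":26,"srf":50},"rlb":[1,53],"tvp":{"ifv":30,"lk":63,"tz":28},"x":{"k":32,"mle":12,"vme":33}},"fe":{"imz":{"fz":87,"i":52,"q":66,"wg":74},"o":{"d":31,"p":50,"px":52,"ycq":86,"zoc":6}},"fhf":{"rgk":{"c":76,"cs":50,"g":62,"v":43},"ww":[71,62,56,89]},"uw":{"ke":{"lm":90,"o":53,"oct":54,"sm":39},"p":[82,23,88,99],"pha":{"rb":61,"ryb":14,"wj":79,"xu":62},"wg":{"dl":48,"h":21,"j":43,"k":76}}}
After op 3 (replace /a/x/k 68): {"a":{"h":{"bli":74,"dw":26,"srf":50},"rlb":[1,53],"tvp":{"ifv":30,"lk":63,"tz":28},"x":{"k":68,"mle":12,"vme":33}},"fe":{"imz":{"fz":87,"i":52,"q":66,"wg":74},"o":{"d":31,"p":50,"px":52,"ycq":86,"zoc":6}},"fhf":{"rgk":{"c":76,"cs":50,"g":62,"v":43},"ww":[71,62,56,89]},"uw":{"ke":{"lm":90,"o":53,"oct":54,"sm":39},"p":[82,23,88,99],"pha":{"rb":61,"ryb":14,"wj":79,"xu":62},"wg":{"dl":48,"h":21,"j":43,"k":76}}}
After op 4 (replace /fe/o/p 74): {"a":{"h":{"bli":74,"dw":26,"srf":50},"rlb":[1,53],"tvp":{"ifv":30,"lk":63,"tz":28},"x":{"k":68,"mle":12,"vme":33}},"fe":{"imz":{"fz":87,"i":52,"q":66,"wg":74},"o":{"d":31,"p":74,"px":52,"ycq":86,"zoc":6}},"fhf":{"rgk":{"c":76,"cs":50,"g":62,"v":43},"ww":[71,62,56,89]},"uw":{"ke":{"lm":90,"o":53,"oct":54,"sm":39},"p":[82,23,88,99],"pha":{"rb":61,"ryb":14,"wj":79,"xu":62},"wg":{"dl":48,"h":21,"j":43,"k":76}}}
After op 5 (add /uw/h 86): {"a":{"h":{"bli":74,"dw":26,"srf":50},"rlb":[1,53],"tvp":{"ifv":30,"lk":63,"tz":28},"x":{"k":68,"mle":12,"vme":33}},"fe":{"imz":{"fz":87,"i":52,"q":66,"wg":74},"o":{"d":31,"p":74,"px":52,"ycq":86,"zoc":6}},"fhf":{"rgk":{"c":76,"cs":50,"g":62,"v":43},"ww":[71,62,56,89]},"uw":{"h":86,"ke":{"lm":90,"o":53,"oct":54,"sm":39},"p":[82,23,88,99],"pha":{"rb":61,"ryb":14,"wj":79,"xu":62},"wg":{"dl":48,"h":21,"j":43,"k":76}}}
After op 6 (remove /a/rlb): {"a":{"h":{"bli":74,"dw":26,"srf":50},"tvp":{"ifv":30,"lk":63,"tz":28},"x":{"k":68,"mle":12,"vme":33}},"fe":{"imz":{"fz":87,"i":52,"q":66,"wg":74},"o":{"d":31,"p":74,"px":52,"ycq":86,"zoc":6}},"fhf":{"rgk":{"c":76,"cs":50,"g":62,"v":43},"ww":[71,62,56,89]},"uw":{"h":86,"ke":{"lm":90,"o":53,"oct":54,"sm":39},"p":[82,23,88,99],"pha":{"rb":61,"ryb":14,"wj":79,"xu":62},"wg":{"dl":48,"h":21,"j":43,"k":76}}}
After op 7 (replace /uw/wg/j 74): {"a":{"h":{"bli":74,"dw":26,"srf":50},"tvp":{"ifv":30,"lk":63,"tz":28},"x":{"k":68,"mle":12,"vme":33}},"fe":{"imz":{"fz":87,"i":52,"q":66,"wg":74},"o":{"d":31,"p":74,"px":52,"ycq":86,"zoc":6}},"fhf":{"rgk":{"c":76,"cs":50,"g":62,"v":43},"ww":[71,62,56,89]},"uw":{"h":86,"ke":{"lm":90,"o":53,"oct":54,"sm":39},"p":[82,23,88,99],"pha":{"rb":61,"ryb":14,"wj":79,"xu":62},"wg":{"dl":48,"h":21,"j":74,"k":76}}}
After op 8 (replace /uw/ke/oct 51): {"a":{"h":{"bli":74,"dw":26,"srf":50},"tvp":{"ifv":30,"lk":63,"tz":28},"x":{"k":68,"mle":12,"vme":33}},"fe":{"imz":{"fz":87,"i":52,"q":66,"wg":74},"o":{"d":31,"p":74,"px":52,"ycq":86,"zoc":6}},"fhf":{"rgk":{"c":76,"cs":50,"g":62,"v":43},"ww":[71,62,56,89]},"uw":{"h":86,"ke":{"lm":90,"o":53,"oct":51,"sm":39},"p":[82,23,88,99],"pha":{"rb":61,"ryb":14,"wj":79,"xu":62},"wg":{"dl":48,"h":21,"j":74,"k":76}}}
After op 9 (replace /uw/h 89): {"a":{"h":{"bli":74,"dw":26,"srf":50},"tvp":{"ifv":30,"lk":63,"tz":28},"x":{"k":68,"mle":12,"vme":33}},"fe":{"imz":{"fz":87,"i":52,"q":66,"wg":74},"o":{"d":31,"p":74,"px":52,"ycq":86,"zoc":6}},"fhf":{"rgk":{"c":76,"cs":50,"g":62,"v":43},"ww":[71,62,56,89]},"uw":{"h":89,"ke":{"lm":90,"o":53,"oct":51,"sm":39},"p":[82,23,88,99],"pha":{"rb":61,"ryb":14,"wj":79,"xu":62},"wg":{"dl":48,"h":21,"j":74,"k":76}}}
After op 10 (remove /fe): {"a":{"h":{"bli":74,"dw":26,"srf":50},"tvp":{"ifv":30,"lk":63,"tz":28},"x":{"k":68,"mle":12,"vme":33}},"fhf":{"rgk":{"c":76,"cs":50,"g":62,"v":43},"ww":[71,62,56,89]},"uw":{"h":89,"ke":{"lm":90,"o":53,"oct":51,"sm":39},"p":[82,23,88,99],"pha":{"rb":61,"ryb":14,"wj":79,"xu":62},"wg":{"dl":48,"h":21,"j":74,"k":76}}}
After op 11 (remove /a/x/mle): {"a":{"h":{"bli":74,"dw":26,"srf":50},"tvp":{"ifv":30,"lk":63,"tz":28},"x":{"k":68,"vme":33}},"fhf":{"rgk":{"c":76,"cs":50,"g":62,"v":43},"ww":[71,62,56,89]},"uw":{"h":89,"ke":{"lm":90,"o":53,"oct":51,"sm":39},"p":[82,23,88,99],"pha":{"rb":61,"ryb":14,"wj":79,"xu":62},"wg":{"dl":48,"h":21,"j":74,"k":76}}}
Size at path /fhf/rgk: 4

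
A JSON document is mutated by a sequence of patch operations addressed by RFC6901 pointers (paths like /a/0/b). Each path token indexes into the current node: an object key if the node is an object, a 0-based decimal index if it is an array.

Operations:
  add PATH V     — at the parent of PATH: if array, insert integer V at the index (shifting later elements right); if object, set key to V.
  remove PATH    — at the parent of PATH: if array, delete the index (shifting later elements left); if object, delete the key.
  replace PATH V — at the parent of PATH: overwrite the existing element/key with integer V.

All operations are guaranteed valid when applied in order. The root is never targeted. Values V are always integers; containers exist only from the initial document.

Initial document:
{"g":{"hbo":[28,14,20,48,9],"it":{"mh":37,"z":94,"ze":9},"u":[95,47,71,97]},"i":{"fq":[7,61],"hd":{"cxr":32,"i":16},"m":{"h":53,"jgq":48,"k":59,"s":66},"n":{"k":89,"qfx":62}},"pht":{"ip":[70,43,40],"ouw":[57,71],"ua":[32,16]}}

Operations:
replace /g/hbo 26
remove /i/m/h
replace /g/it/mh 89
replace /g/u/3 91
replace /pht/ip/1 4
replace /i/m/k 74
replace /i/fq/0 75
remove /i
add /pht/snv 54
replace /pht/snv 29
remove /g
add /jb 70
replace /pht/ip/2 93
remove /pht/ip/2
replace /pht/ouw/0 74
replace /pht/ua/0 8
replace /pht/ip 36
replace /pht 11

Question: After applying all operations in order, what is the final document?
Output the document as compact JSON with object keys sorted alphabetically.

Answer: {"jb":70,"pht":11}

Derivation:
After op 1 (replace /g/hbo 26): {"g":{"hbo":26,"it":{"mh":37,"z":94,"ze":9},"u":[95,47,71,97]},"i":{"fq":[7,61],"hd":{"cxr":32,"i":16},"m":{"h":53,"jgq":48,"k":59,"s":66},"n":{"k":89,"qfx":62}},"pht":{"ip":[70,43,40],"ouw":[57,71],"ua":[32,16]}}
After op 2 (remove /i/m/h): {"g":{"hbo":26,"it":{"mh":37,"z":94,"ze":9},"u":[95,47,71,97]},"i":{"fq":[7,61],"hd":{"cxr":32,"i":16},"m":{"jgq":48,"k":59,"s":66},"n":{"k":89,"qfx":62}},"pht":{"ip":[70,43,40],"ouw":[57,71],"ua":[32,16]}}
After op 3 (replace /g/it/mh 89): {"g":{"hbo":26,"it":{"mh":89,"z":94,"ze":9},"u":[95,47,71,97]},"i":{"fq":[7,61],"hd":{"cxr":32,"i":16},"m":{"jgq":48,"k":59,"s":66},"n":{"k":89,"qfx":62}},"pht":{"ip":[70,43,40],"ouw":[57,71],"ua":[32,16]}}
After op 4 (replace /g/u/3 91): {"g":{"hbo":26,"it":{"mh":89,"z":94,"ze":9},"u":[95,47,71,91]},"i":{"fq":[7,61],"hd":{"cxr":32,"i":16},"m":{"jgq":48,"k":59,"s":66},"n":{"k":89,"qfx":62}},"pht":{"ip":[70,43,40],"ouw":[57,71],"ua":[32,16]}}
After op 5 (replace /pht/ip/1 4): {"g":{"hbo":26,"it":{"mh":89,"z":94,"ze":9},"u":[95,47,71,91]},"i":{"fq":[7,61],"hd":{"cxr":32,"i":16},"m":{"jgq":48,"k":59,"s":66},"n":{"k":89,"qfx":62}},"pht":{"ip":[70,4,40],"ouw":[57,71],"ua":[32,16]}}
After op 6 (replace /i/m/k 74): {"g":{"hbo":26,"it":{"mh":89,"z":94,"ze":9},"u":[95,47,71,91]},"i":{"fq":[7,61],"hd":{"cxr":32,"i":16},"m":{"jgq":48,"k":74,"s":66},"n":{"k":89,"qfx":62}},"pht":{"ip":[70,4,40],"ouw":[57,71],"ua":[32,16]}}
After op 7 (replace /i/fq/0 75): {"g":{"hbo":26,"it":{"mh":89,"z":94,"ze":9},"u":[95,47,71,91]},"i":{"fq":[75,61],"hd":{"cxr":32,"i":16},"m":{"jgq":48,"k":74,"s":66},"n":{"k":89,"qfx":62}},"pht":{"ip":[70,4,40],"ouw":[57,71],"ua":[32,16]}}
After op 8 (remove /i): {"g":{"hbo":26,"it":{"mh":89,"z":94,"ze":9},"u":[95,47,71,91]},"pht":{"ip":[70,4,40],"ouw":[57,71],"ua":[32,16]}}
After op 9 (add /pht/snv 54): {"g":{"hbo":26,"it":{"mh":89,"z":94,"ze":9},"u":[95,47,71,91]},"pht":{"ip":[70,4,40],"ouw":[57,71],"snv":54,"ua":[32,16]}}
After op 10 (replace /pht/snv 29): {"g":{"hbo":26,"it":{"mh":89,"z":94,"ze":9},"u":[95,47,71,91]},"pht":{"ip":[70,4,40],"ouw":[57,71],"snv":29,"ua":[32,16]}}
After op 11 (remove /g): {"pht":{"ip":[70,4,40],"ouw":[57,71],"snv":29,"ua":[32,16]}}
After op 12 (add /jb 70): {"jb":70,"pht":{"ip":[70,4,40],"ouw":[57,71],"snv":29,"ua":[32,16]}}
After op 13 (replace /pht/ip/2 93): {"jb":70,"pht":{"ip":[70,4,93],"ouw":[57,71],"snv":29,"ua":[32,16]}}
After op 14 (remove /pht/ip/2): {"jb":70,"pht":{"ip":[70,4],"ouw":[57,71],"snv":29,"ua":[32,16]}}
After op 15 (replace /pht/ouw/0 74): {"jb":70,"pht":{"ip":[70,4],"ouw":[74,71],"snv":29,"ua":[32,16]}}
After op 16 (replace /pht/ua/0 8): {"jb":70,"pht":{"ip":[70,4],"ouw":[74,71],"snv":29,"ua":[8,16]}}
After op 17 (replace /pht/ip 36): {"jb":70,"pht":{"ip":36,"ouw":[74,71],"snv":29,"ua":[8,16]}}
After op 18 (replace /pht 11): {"jb":70,"pht":11}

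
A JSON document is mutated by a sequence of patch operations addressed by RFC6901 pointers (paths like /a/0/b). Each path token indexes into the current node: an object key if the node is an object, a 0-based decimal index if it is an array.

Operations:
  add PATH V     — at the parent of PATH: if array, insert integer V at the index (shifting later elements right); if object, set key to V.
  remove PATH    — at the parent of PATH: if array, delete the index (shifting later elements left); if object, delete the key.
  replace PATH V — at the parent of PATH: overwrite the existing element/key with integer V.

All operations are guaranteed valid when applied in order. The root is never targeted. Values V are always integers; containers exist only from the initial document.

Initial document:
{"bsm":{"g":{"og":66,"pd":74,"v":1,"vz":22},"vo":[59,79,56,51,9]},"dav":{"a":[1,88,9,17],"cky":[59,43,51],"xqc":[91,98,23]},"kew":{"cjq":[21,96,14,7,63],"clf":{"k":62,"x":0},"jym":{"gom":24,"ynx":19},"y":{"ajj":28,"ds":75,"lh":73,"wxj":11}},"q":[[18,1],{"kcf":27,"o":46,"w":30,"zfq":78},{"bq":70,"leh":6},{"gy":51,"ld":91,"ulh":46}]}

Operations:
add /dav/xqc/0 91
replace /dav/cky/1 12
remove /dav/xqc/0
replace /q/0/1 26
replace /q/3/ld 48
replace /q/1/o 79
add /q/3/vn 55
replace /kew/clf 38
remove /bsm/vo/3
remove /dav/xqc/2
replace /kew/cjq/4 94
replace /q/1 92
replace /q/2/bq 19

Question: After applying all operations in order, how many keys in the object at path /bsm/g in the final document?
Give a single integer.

Answer: 4

Derivation:
After op 1 (add /dav/xqc/0 91): {"bsm":{"g":{"og":66,"pd":74,"v":1,"vz":22},"vo":[59,79,56,51,9]},"dav":{"a":[1,88,9,17],"cky":[59,43,51],"xqc":[91,91,98,23]},"kew":{"cjq":[21,96,14,7,63],"clf":{"k":62,"x":0},"jym":{"gom":24,"ynx":19},"y":{"ajj":28,"ds":75,"lh":73,"wxj":11}},"q":[[18,1],{"kcf":27,"o":46,"w":30,"zfq":78},{"bq":70,"leh":6},{"gy":51,"ld":91,"ulh":46}]}
After op 2 (replace /dav/cky/1 12): {"bsm":{"g":{"og":66,"pd":74,"v":1,"vz":22},"vo":[59,79,56,51,9]},"dav":{"a":[1,88,9,17],"cky":[59,12,51],"xqc":[91,91,98,23]},"kew":{"cjq":[21,96,14,7,63],"clf":{"k":62,"x":0},"jym":{"gom":24,"ynx":19},"y":{"ajj":28,"ds":75,"lh":73,"wxj":11}},"q":[[18,1],{"kcf":27,"o":46,"w":30,"zfq":78},{"bq":70,"leh":6},{"gy":51,"ld":91,"ulh":46}]}
After op 3 (remove /dav/xqc/0): {"bsm":{"g":{"og":66,"pd":74,"v":1,"vz":22},"vo":[59,79,56,51,9]},"dav":{"a":[1,88,9,17],"cky":[59,12,51],"xqc":[91,98,23]},"kew":{"cjq":[21,96,14,7,63],"clf":{"k":62,"x":0},"jym":{"gom":24,"ynx":19},"y":{"ajj":28,"ds":75,"lh":73,"wxj":11}},"q":[[18,1],{"kcf":27,"o":46,"w":30,"zfq":78},{"bq":70,"leh":6},{"gy":51,"ld":91,"ulh":46}]}
After op 4 (replace /q/0/1 26): {"bsm":{"g":{"og":66,"pd":74,"v":1,"vz":22},"vo":[59,79,56,51,9]},"dav":{"a":[1,88,9,17],"cky":[59,12,51],"xqc":[91,98,23]},"kew":{"cjq":[21,96,14,7,63],"clf":{"k":62,"x":0},"jym":{"gom":24,"ynx":19},"y":{"ajj":28,"ds":75,"lh":73,"wxj":11}},"q":[[18,26],{"kcf":27,"o":46,"w":30,"zfq":78},{"bq":70,"leh":6},{"gy":51,"ld":91,"ulh":46}]}
After op 5 (replace /q/3/ld 48): {"bsm":{"g":{"og":66,"pd":74,"v":1,"vz":22},"vo":[59,79,56,51,9]},"dav":{"a":[1,88,9,17],"cky":[59,12,51],"xqc":[91,98,23]},"kew":{"cjq":[21,96,14,7,63],"clf":{"k":62,"x":0},"jym":{"gom":24,"ynx":19},"y":{"ajj":28,"ds":75,"lh":73,"wxj":11}},"q":[[18,26],{"kcf":27,"o":46,"w":30,"zfq":78},{"bq":70,"leh":6},{"gy":51,"ld":48,"ulh":46}]}
After op 6 (replace /q/1/o 79): {"bsm":{"g":{"og":66,"pd":74,"v":1,"vz":22},"vo":[59,79,56,51,9]},"dav":{"a":[1,88,9,17],"cky":[59,12,51],"xqc":[91,98,23]},"kew":{"cjq":[21,96,14,7,63],"clf":{"k":62,"x":0},"jym":{"gom":24,"ynx":19},"y":{"ajj":28,"ds":75,"lh":73,"wxj":11}},"q":[[18,26],{"kcf":27,"o":79,"w":30,"zfq":78},{"bq":70,"leh":6},{"gy":51,"ld":48,"ulh":46}]}
After op 7 (add /q/3/vn 55): {"bsm":{"g":{"og":66,"pd":74,"v":1,"vz":22},"vo":[59,79,56,51,9]},"dav":{"a":[1,88,9,17],"cky":[59,12,51],"xqc":[91,98,23]},"kew":{"cjq":[21,96,14,7,63],"clf":{"k":62,"x":0},"jym":{"gom":24,"ynx":19},"y":{"ajj":28,"ds":75,"lh":73,"wxj":11}},"q":[[18,26],{"kcf":27,"o":79,"w":30,"zfq":78},{"bq":70,"leh":6},{"gy":51,"ld":48,"ulh":46,"vn":55}]}
After op 8 (replace /kew/clf 38): {"bsm":{"g":{"og":66,"pd":74,"v":1,"vz":22},"vo":[59,79,56,51,9]},"dav":{"a":[1,88,9,17],"cky":[59,12,51],"xqc":[91,98,23]},"kew":{"cjq":[21,96,14,7,63],"clf":38,"jym":{"gom":24,"ynx":19},"y":{"ajj":28,"ds":75,"lh":73,"wxj":11}},"q":[[18,26],{"kcf":27,"o":79,"w":30,"zfq":78},{"bq":70,"leh":6},{"gy":51,"ld":48,"ulh":46,"vn":55}]}
After op 9 (remove /bsm/vo/3): {"bsm":{"g":{"og":66,"pd":74,"v":1,"vz":22},"vo":[59,79,56,9]},"dav":{"a":[1,88,9,17],"cky":[59,12,51],"xqc":[91,98,23]},"kew":{"cjq":[21,96,14,7,63],"clf":38,"jym":{"gom":24,"ynx":19},"y":{"ajj":28,"ds":75,"lh":73,"wxj":11}},"q":[[18,26],{"kcf":27,"o":79,"w":30,"zfq":78},{"bq":70,"leh":6},{"gy":51,"ld":48,"ulh":46,"vn":55}]}
After op 10 (remove /dav/xqc/2): {"bsm":{"g":{"og":66,"pd":74,"v":1,"vz":22},"vo":[59,79,56,9]},"dav":{"a":[1,88,9,17],"cky":[59,12,51],"xqc":[91,98]},"kew":{"cjq":[21,96,14,7,63],"clf":38,"jym":{"gom":24,"ynx":19},"y":{"ajj":28,"ds":75,"lh":73,"wxj":11}},"q":[[18,26],{"kcf":27,"o":79,"w":30,"zfq":78},{"bq":70,"leh":6},{"gy":51,"ld":48,"ulh":46,"vn":55}]}
After op 11 (replace /kew/cjq/4 94): {"bsm":{"g":{"og":66,"pd":74,"v":1,"vz":22},"vo":[59,79,56,9]},"dav":{"a":[1,88,9,17],"cky":[59,12,51],"xqc":[91,98]},"kew":{"cjq":[21,96,14,7,94],"clf":38,"jym":{"gom":24,"ynx":19},"y":{"ajj":28,"ds":75,"lh":73,"wxj":11}},"q":[[18,26],{"kcf":27,"o":79,"w":30,"zfq":78},{"bq":70,"leh":6},{"gy":51,"ld":48,"ulh":46,"vn":55}]}
After op 12 (replace /q/1 92): {"bsm":{"g":{"og":66,"pd":74,"v":1,"vz":22},"vo":[59,79,56,9]},"dav":{"a":[1,88,9,17],"cky":[59,12,51],"xqc":[91,98]},"kew":{"cjq":[21,96,14,7,94],"clf":38,"jym":{"gom":24,"ynx":19},"y":{"ajj":28,"ds":75,"lh":73,"wxj":11}},"q":[[18,26],92,{"bq":70,"leh":6},{"gy":51,"ld":48,"ulh":46,"vn":55}]}
After op 13 (replace /q/2/bq 19): {"bsm":{"g":{"og":66,"pd":74,"v":1,"vz":22},"vo":[59,79,56,9]},"dav":{"a":[1,88,9,17],"cky":[59,12,51],"xqc":[91,98]},"kew":{"cjq":[21,96,14,7,94],"clf":38,"jym":{"gom":24,"ynx":19},"y":{"ajj":28,"ds":75,"lh":73,"wxj":11}},"q":[[18,26],92,{"bq":19,"leh":6},{"gy":51,"ld":48,"ulh":46,"vn":55}]}
Size at path /bsm/g: 4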